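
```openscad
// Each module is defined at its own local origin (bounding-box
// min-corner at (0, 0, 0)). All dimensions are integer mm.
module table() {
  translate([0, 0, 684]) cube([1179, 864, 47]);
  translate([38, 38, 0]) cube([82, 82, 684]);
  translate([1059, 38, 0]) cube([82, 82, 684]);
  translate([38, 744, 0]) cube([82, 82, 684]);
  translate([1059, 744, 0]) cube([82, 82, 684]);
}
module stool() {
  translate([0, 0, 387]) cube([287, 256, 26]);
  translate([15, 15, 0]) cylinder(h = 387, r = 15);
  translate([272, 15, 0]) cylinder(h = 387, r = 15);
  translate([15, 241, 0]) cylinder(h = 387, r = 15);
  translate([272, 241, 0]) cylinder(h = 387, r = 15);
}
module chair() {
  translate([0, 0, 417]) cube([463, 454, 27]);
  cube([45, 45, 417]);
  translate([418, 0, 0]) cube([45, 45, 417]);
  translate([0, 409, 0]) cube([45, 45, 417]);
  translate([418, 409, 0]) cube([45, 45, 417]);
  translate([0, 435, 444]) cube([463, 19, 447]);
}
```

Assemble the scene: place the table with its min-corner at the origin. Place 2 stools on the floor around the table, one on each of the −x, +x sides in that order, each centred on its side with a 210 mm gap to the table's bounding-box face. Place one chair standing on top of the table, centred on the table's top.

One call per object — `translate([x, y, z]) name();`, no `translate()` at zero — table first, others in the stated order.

table();
translate([-497, 304, 0]) stool();
translate([1389, 304, 0]) stool();
translate([358, 205, 731]) chair();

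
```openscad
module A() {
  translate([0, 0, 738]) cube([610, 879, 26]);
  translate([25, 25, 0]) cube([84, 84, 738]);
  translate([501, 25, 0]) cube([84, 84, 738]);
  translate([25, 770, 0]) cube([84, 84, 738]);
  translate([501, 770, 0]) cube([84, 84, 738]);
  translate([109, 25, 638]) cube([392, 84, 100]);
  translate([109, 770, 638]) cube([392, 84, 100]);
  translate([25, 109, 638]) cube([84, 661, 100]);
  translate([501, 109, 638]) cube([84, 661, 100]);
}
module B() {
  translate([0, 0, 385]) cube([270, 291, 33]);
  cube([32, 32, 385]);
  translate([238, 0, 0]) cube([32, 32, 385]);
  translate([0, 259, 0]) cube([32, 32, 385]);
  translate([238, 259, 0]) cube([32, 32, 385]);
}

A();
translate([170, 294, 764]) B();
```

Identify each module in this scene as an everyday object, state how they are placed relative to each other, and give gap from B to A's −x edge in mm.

A is a table. B is a stool. The stool is on top of the table, centred. The gap from the stool to the table's −x edge is 170 mm.

The stool's min-x is at 170; the table's min-x is 0; gap = 170 mm.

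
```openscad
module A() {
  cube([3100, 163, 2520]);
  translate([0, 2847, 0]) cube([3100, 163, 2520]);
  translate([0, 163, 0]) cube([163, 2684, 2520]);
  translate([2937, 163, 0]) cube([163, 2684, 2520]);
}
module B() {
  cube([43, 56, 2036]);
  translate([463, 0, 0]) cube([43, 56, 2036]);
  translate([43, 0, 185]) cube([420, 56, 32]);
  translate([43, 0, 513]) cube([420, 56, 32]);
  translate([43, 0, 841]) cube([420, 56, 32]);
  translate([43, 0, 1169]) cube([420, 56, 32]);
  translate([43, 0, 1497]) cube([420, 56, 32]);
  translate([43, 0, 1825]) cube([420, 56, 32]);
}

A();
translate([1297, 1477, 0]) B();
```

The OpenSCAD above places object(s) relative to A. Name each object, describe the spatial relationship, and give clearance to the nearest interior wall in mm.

A is a house frame. B is a ladder. The ladder sits inside the house frame, centred. The clearance to the nearest interior wall is 1134 mm.

Clearances: x = 1134, y = 1314; minimum 1134 mm.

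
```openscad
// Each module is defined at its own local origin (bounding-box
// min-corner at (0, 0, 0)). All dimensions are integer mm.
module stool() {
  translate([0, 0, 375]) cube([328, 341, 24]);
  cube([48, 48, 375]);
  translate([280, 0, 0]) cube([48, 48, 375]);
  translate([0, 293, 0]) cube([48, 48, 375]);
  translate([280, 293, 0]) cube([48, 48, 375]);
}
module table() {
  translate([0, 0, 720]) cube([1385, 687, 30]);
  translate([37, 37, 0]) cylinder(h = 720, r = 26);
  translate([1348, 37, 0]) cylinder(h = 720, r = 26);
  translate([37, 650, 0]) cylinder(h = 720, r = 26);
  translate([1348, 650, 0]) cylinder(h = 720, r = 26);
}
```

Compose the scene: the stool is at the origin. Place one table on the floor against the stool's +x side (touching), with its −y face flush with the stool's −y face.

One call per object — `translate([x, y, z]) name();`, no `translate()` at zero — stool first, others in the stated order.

stool();
translate([328, 0, 0]) table();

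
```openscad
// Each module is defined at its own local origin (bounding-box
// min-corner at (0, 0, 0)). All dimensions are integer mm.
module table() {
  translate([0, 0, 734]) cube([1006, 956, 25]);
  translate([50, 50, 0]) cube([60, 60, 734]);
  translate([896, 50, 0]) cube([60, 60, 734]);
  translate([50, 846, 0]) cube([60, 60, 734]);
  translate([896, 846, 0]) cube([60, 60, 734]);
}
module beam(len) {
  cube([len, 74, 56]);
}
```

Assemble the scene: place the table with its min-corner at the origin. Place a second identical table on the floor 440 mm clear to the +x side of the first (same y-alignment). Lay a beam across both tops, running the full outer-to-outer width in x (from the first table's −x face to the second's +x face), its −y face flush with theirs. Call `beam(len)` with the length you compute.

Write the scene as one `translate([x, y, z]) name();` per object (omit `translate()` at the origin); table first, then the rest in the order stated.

table();
translate([1446, 0, 0]) table();
translate([0, 0, 759]) beam(2452);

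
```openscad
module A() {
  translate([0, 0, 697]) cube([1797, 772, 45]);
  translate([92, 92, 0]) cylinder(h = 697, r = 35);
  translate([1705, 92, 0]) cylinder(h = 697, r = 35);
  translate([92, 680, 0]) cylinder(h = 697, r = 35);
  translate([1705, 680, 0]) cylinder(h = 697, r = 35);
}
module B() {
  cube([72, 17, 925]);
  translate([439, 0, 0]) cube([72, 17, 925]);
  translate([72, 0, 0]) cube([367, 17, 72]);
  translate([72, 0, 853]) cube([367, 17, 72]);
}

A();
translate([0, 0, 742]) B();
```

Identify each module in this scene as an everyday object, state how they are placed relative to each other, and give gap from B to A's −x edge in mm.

A is a table. B is a picture frame. The picture frame is on top of the table. The gap from the picture frame to the table's −x edge is 0 mm.

The picture frame's min-x is at 0; the table's min-x is 0; gap = 0 mm.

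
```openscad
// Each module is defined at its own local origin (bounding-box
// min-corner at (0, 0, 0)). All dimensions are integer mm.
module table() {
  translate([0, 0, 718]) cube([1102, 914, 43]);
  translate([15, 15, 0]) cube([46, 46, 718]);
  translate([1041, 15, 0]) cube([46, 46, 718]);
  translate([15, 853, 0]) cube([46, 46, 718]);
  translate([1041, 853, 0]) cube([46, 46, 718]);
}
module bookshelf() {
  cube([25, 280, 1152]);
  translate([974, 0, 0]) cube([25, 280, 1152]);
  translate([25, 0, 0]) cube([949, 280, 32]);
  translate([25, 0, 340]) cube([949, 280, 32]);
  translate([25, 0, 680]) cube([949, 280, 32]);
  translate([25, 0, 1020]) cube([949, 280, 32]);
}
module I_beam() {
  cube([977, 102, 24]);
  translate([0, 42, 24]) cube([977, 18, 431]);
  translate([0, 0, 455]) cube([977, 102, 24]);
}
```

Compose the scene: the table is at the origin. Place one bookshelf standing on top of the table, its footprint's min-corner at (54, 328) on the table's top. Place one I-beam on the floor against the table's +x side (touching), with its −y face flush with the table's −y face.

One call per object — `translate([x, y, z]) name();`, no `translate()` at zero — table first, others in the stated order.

table();
translate([54, 328, 761]) bookshelf();
translate([1102, 0, 0]) I_beam();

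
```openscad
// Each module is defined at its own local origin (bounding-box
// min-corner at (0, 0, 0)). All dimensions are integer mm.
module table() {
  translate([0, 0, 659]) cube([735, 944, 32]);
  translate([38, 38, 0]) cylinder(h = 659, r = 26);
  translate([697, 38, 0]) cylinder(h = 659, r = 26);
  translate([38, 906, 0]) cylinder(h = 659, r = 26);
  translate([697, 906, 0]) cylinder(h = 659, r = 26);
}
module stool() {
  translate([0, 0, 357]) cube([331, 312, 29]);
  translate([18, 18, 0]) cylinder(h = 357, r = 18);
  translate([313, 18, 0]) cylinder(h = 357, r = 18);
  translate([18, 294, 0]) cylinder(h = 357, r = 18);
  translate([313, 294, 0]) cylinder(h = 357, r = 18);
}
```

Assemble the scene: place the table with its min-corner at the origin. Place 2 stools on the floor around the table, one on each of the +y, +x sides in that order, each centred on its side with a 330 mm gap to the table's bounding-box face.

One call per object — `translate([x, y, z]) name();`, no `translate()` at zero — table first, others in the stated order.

table();
translate([202, 1274, 0]) stool();
translate([1065, 316, 0]) stool();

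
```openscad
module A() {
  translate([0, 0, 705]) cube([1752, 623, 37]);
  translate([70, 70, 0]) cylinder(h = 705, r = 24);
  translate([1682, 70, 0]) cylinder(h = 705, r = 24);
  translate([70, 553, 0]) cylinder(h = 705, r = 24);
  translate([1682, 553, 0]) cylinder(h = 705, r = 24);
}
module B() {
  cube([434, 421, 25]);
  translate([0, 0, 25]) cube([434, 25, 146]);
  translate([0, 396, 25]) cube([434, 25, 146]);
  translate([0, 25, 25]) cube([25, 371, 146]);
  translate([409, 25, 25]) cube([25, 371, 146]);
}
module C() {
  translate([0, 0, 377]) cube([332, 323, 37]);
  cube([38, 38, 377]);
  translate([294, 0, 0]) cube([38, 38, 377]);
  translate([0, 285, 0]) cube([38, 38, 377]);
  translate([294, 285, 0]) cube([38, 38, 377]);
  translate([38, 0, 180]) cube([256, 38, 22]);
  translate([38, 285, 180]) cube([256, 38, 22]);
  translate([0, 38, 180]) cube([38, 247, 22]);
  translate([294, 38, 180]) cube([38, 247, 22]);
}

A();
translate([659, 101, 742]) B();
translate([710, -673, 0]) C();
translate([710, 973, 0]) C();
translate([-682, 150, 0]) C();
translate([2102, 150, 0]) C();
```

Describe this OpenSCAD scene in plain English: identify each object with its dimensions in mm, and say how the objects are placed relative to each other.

A is a rectangular dining table. The top is 1752×623×37 mm with its upper surface at z = 742 mm. It stands on four round legs of 48 mm diameter, each leg's bounding box inset 46 mm from the nearest pair of top edges, running from the floor to the underside of the top.

B is an open storage box with external size 434×421×171 mm and wall thickness 25 mm (the base is also 25 mm thick). The base covers the whole footprint; the four walls stand on the base, with the y-facing walls full-width and the x-facing walls fitting between their inner faces.

C is a four-legged stool. The seat is 332×323 mm, 37 mm thick, top at z = 414 mm. It stands on four square legs, each 38×38 mm in cross-section, from z = 0 to the seat underside, each flush with a corner of the seat. Four stretchers, 38 mm wide and 22 mm tall, connect adjacent legs with their undersides at z = 180 mm, each running between the inner faces of the legs it joins and aligned with the legs' outer faces on the other axis.

The open box is on top of the table, centred. Four stools sit around the table at the −y, +y, −x, +x sides.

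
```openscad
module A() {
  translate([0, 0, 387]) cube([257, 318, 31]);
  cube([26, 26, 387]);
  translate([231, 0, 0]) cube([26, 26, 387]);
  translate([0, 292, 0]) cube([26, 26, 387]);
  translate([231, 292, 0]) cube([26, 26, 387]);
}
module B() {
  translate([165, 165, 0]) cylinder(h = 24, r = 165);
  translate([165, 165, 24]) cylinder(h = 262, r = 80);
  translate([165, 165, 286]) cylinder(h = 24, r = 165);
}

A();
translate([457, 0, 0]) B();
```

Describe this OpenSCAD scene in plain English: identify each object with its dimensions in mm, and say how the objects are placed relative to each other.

A is a simple wooden stool: a rectangular seat 257 mm (x) by 318 mm (y), 31 mm thick, top face at z = 418 mm, on four square legs, each 26×26 mm in cross-section. The legs rest on z = 0, each flush with a corner of the seat.

B is a spool: two coaxial disc flanges of radius 165 mm and thickness 24 mm, joined by a core cylinder of radius 80 mm and height 262 mm. The lower flange rests on z = 0 and the three cylinders share a vertical axis.

The spool is on the floor beside the stool on its +x side.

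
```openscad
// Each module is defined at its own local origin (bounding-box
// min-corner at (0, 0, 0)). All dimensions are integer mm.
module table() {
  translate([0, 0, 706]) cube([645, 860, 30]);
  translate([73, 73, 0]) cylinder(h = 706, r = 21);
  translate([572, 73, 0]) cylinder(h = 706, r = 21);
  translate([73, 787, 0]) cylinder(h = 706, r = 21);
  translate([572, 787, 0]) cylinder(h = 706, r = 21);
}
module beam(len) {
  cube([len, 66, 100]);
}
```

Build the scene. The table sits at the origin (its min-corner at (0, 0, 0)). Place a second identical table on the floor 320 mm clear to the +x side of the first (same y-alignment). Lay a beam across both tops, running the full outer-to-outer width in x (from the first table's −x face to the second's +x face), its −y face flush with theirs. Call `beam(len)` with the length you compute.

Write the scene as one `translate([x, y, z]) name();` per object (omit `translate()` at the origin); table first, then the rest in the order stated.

table();
translate([965, 0, 0]) table();
translate([0, 0, 736]) beam(1610);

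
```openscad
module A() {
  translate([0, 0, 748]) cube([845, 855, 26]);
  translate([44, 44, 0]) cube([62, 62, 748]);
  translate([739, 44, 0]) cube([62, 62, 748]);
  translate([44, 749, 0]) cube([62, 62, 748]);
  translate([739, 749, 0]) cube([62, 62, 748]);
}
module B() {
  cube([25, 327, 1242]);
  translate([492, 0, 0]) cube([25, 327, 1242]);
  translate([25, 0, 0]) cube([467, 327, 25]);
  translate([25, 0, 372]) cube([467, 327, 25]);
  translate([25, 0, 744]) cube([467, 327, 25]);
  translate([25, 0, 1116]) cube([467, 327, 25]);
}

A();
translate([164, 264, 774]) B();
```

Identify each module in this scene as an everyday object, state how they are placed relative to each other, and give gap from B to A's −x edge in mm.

A is a table. B is a bookshelf. The bookshelf is on top of the table, centred. The gap from the bookshelf to the table's −x edge is 164 mm.

The bookshelf's min-x is at 164; the table's min-x is 0; gap = 164 mm.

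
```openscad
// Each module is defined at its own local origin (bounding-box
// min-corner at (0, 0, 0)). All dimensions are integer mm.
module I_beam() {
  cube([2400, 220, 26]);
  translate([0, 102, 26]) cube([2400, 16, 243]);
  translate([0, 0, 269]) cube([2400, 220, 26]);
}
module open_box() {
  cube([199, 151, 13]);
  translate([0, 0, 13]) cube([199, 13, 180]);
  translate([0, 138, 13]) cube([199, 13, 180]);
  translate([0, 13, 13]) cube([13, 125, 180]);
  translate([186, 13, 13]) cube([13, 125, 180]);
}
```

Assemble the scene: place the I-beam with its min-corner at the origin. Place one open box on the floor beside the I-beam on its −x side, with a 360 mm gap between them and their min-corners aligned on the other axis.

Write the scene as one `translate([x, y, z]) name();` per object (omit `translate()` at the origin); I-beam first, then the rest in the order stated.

I_beam();
translate([-559, 0, 0]) open_box();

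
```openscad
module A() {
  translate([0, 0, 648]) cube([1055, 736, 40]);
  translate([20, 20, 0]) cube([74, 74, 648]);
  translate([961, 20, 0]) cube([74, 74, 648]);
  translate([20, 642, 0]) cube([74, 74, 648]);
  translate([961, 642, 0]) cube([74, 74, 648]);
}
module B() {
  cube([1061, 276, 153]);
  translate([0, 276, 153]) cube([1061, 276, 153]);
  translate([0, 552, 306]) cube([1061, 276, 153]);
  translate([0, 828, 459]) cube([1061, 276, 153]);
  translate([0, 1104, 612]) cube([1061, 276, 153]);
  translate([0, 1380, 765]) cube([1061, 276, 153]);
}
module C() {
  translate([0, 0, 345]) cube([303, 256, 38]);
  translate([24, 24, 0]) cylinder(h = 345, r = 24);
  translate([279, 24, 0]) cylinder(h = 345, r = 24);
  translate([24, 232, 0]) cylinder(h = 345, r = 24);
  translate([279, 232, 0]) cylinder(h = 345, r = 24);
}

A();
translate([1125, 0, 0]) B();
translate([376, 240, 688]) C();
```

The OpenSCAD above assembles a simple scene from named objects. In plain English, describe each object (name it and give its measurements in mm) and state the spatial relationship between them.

A is a table: top 1055 mm (x) × 736 mm (y), 40 mm thick, upper face at z = 688 mm, on four 74×74 mm square legs, each inset 20 mm from the nearest pair of top edges, running from z = 0 to the bottom of the top.

B is a straight staircase of 6 solid steps. Each step is 1061 mm wide (x), 276 mm deep (y, the going) and 153 mm tall (the rise). The first step rests on the floor; each subsequent step sits one going further in +y and one rise higher in +z, directly behind and above the previous step with no overlap.

C is a simple wooden stool: a rectangular seat 303 mm (x) by 256 mm (y), 38 mm thick, top face at z = 383 mm, on four round legs, each 48 mm in diameter. The legs rest on z = 0, each leg's axis is inset half a diameter from the nearest pair of seat edges (so the leg's bounding box is flush with the corner).

The staircase is on the floor beside the table on its +x side. The stool is on top of the table, centred.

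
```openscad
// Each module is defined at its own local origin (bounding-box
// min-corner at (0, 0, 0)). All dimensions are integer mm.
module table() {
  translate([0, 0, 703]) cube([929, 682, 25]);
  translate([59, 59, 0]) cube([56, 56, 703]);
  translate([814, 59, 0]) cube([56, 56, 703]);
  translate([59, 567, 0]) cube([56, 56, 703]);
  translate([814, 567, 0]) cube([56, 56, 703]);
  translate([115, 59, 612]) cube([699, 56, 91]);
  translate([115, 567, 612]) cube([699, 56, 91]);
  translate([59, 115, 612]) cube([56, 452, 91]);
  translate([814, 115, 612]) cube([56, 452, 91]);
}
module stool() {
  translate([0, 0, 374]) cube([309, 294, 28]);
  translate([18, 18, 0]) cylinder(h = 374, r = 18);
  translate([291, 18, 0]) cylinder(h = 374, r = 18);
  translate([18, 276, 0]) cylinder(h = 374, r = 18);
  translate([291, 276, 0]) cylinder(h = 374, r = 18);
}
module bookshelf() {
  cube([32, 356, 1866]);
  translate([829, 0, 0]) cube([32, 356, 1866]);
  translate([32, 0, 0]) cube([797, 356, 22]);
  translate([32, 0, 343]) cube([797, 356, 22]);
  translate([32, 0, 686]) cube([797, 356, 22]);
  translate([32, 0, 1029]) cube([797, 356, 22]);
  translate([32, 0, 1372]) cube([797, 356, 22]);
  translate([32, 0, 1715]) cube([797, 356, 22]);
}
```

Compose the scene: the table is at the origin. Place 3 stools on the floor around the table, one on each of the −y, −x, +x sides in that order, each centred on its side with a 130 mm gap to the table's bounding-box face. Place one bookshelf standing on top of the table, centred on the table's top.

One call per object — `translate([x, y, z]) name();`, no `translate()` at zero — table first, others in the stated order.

table();
translate([310, -424, 0]) stool();
translate([-439, 194, 0]) stool();
translate([1059, 194, 0]) stool();
translate([34, 163, 728]) bookshelf();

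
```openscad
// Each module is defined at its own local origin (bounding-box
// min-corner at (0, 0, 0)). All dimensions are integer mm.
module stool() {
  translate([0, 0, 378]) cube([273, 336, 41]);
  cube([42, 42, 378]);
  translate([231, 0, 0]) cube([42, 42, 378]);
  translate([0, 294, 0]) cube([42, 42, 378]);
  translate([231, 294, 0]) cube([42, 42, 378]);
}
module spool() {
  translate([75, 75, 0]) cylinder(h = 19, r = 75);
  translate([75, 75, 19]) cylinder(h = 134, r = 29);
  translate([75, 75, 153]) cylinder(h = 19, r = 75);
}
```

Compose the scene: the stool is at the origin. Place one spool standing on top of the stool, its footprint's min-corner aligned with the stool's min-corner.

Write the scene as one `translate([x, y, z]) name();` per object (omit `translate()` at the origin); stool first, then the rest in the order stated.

stool();
translate([0, 0, 419]) spool();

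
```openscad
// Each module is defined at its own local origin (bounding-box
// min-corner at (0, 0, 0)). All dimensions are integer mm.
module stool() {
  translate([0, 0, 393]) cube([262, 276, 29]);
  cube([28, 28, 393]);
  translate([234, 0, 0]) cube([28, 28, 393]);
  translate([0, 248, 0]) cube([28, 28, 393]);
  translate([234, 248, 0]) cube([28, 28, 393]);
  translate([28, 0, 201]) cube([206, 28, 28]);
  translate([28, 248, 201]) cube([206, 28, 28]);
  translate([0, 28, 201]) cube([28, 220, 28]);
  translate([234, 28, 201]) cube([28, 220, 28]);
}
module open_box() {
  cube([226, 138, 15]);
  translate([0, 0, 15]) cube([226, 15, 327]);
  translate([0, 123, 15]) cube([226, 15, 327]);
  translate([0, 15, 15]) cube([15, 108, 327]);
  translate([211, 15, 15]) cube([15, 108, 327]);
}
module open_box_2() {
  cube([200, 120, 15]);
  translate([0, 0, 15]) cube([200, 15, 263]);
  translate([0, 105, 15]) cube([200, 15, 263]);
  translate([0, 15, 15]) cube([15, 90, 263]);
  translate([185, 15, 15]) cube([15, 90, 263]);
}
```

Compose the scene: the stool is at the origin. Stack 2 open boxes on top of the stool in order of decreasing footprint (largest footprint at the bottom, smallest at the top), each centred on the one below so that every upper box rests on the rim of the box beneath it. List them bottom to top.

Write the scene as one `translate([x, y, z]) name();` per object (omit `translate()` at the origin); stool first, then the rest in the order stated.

stool();
translate([18, 69, 422]) open_box();
translate([31, 78, 764]) open_box_2();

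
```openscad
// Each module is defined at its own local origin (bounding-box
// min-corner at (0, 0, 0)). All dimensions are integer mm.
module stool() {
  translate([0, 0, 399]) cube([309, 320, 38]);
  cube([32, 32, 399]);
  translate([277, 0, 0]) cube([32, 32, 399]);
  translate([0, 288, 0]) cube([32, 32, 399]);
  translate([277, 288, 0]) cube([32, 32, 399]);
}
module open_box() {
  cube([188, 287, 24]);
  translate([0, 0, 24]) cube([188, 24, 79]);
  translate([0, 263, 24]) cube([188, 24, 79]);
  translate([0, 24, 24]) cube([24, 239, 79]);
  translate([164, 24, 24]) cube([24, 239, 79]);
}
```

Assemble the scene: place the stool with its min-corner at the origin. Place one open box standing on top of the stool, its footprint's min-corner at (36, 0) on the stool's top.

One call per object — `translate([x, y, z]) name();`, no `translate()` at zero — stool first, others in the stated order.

stool();
translate([36, 0, 437]) open_box();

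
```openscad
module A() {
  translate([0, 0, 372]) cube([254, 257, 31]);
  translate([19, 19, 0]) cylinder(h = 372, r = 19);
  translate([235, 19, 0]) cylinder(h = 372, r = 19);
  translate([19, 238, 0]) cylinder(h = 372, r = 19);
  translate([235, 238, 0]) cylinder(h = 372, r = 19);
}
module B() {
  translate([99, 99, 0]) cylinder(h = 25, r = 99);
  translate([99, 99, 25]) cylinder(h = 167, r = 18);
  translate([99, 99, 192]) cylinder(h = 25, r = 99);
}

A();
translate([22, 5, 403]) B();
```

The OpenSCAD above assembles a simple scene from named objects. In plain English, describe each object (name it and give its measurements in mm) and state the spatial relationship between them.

A is a four-legged stool. The seat is 254×257 mm, 31 mm thick, top at z = 403 mm. It stands on four round legs, each 38 mm in diameter, from z = 0 to the seat underside, each leg's axis is inset half a diameter from the nearest pair of seat edges (so the leg's bounding box is flush with the corner).

B is a spool: two coaxial disc flanges of radius 99 mm and thickness 25 mm, joined by a core cylinder of radius 18 mm and height 167 mm. The lower flange rests on z = 0 and the three cylinders share a vertical axis.

The spool is on top of the stool.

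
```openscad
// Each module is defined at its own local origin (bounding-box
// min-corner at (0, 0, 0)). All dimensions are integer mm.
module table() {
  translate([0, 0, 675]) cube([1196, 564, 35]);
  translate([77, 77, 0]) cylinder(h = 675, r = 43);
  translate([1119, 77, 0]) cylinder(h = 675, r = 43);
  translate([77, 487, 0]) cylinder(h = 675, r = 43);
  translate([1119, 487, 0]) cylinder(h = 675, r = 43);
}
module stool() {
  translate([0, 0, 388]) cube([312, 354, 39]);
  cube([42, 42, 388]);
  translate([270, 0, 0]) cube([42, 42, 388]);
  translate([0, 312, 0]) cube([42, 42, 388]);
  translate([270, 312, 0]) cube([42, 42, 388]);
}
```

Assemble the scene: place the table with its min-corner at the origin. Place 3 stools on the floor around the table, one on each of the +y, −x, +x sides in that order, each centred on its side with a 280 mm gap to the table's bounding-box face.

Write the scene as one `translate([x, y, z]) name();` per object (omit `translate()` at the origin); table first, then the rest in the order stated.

table();
translate([442, 844, 0]) stool();
translate([-592, 105, 0]) stool();
translate([1476, 105, 0]) stool();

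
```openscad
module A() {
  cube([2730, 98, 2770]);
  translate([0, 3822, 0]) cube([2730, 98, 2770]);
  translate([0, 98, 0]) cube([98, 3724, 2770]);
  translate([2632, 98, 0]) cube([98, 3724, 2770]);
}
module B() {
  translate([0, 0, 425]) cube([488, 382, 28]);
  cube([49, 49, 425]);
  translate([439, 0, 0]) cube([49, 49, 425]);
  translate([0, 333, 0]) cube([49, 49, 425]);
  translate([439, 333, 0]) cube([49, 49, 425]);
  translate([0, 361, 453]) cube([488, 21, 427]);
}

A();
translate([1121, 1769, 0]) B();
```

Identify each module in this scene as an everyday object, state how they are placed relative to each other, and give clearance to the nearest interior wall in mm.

A is a house frame. B is a chair. The chair sits inside the house frame, centred. The clearance to the nearest interior wall is 1023 mm.

Clearances: x = 1023, y = 1671; minimum 1023 mm.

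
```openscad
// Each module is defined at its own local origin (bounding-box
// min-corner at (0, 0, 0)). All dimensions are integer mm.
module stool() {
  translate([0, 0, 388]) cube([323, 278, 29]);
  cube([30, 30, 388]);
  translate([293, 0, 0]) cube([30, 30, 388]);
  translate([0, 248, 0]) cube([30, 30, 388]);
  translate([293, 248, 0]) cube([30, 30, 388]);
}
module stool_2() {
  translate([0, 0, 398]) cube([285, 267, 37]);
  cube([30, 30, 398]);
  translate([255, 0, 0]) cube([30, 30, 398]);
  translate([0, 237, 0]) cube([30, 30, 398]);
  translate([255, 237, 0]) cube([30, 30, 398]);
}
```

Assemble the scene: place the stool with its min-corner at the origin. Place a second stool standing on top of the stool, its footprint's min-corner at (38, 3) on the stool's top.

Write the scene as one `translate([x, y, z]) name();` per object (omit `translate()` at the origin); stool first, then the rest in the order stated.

stool();
translate([38, 3, 417]) stool_2();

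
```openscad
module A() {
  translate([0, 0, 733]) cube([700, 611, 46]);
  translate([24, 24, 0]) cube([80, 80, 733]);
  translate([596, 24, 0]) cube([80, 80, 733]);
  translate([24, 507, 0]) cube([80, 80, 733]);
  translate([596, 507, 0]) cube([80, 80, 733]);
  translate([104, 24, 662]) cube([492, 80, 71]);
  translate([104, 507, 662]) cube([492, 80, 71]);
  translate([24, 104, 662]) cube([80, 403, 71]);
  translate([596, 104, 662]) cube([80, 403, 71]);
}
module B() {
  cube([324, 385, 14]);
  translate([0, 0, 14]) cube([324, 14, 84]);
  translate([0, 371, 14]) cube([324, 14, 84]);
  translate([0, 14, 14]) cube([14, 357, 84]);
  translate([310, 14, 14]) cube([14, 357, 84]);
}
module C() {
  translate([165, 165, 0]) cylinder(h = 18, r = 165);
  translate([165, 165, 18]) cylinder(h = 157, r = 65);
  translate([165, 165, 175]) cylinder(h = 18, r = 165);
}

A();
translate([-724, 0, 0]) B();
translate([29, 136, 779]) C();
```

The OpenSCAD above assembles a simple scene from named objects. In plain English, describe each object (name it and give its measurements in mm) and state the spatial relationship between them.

A is a rectangular dining table. The top is 700×611×46 mm with its upper surface at z = 779 mm. It stands on four 80×80 mm square legs, each inset 24 mm from the nearest pair of top edges, running from the floor to the underside of the top. Four apron rails, 80 mm thick and 71 mm tall, run between adjacent legs with their top edges flush with the underside of the top and their outer faces flush with the legs' outer faces.

B is an open-topped rectangular box: outside dimensions 324×385×98 mm, with a uniform wall and base thickness of 14 mm. The base is a full 324×385 slab on the floor; four walls sit on top of the base. The front and back walls (the −y and +y sides) span the full width; the two side walls fit between them.

C is a spool: two coaxial disc flanges of radius 165 mm and thickness 18 mm, joined by a core cylinder of radius 65 mm and height 157 mm. The lower flange rests on z = 0 and the three cylinders share a vertical axis.

The open box is on the floor beside the table on its −x side. The spool is on top of the table.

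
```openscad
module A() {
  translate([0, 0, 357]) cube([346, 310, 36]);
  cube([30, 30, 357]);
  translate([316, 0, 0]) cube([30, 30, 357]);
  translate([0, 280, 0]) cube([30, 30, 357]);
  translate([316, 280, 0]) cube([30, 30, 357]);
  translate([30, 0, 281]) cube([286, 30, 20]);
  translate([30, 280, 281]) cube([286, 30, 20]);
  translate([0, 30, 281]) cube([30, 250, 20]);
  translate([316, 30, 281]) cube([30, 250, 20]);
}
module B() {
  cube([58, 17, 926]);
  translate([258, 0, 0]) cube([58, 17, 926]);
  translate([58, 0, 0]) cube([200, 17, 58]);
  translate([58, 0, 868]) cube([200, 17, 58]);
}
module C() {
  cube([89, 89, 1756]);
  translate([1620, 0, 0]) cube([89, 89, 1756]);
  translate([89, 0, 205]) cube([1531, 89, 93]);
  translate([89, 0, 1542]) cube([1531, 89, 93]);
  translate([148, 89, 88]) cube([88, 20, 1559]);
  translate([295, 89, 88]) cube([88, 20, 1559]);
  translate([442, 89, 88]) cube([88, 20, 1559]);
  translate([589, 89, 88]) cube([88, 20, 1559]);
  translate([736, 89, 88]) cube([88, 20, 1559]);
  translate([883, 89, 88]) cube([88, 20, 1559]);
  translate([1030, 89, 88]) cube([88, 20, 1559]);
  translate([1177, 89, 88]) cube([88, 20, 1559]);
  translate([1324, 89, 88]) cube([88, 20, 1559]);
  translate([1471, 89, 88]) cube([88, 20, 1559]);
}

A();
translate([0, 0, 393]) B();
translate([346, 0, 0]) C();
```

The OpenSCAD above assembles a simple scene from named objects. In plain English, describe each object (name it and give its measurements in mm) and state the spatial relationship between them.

A is a simple wooden stool: a rectangular seat 346 mm (x) by 310 mm (y), 36 mm thick, top face at z = 393 mm, on four square legs, each 30×30 mm in cross-section. The legs rest on z = 0, each flush with a corner of the seat. Four stretchers, 30 mm wide and 20 mm tall, connect adjacent legs with their undersides at z = 281 mm, each running between the inner faces of the legs it joins and aligned with the legs' outer faces on the other axis.

B is a picture frame with a 200×810 mm rectangular opening (x by z) and a uniform 58 mm border on every side. Frame depth is 17 mm along y. It is built from two vertical stiles running the full outside height and two horizontal rails spanning the gap between the stiles.

C is a fence section. Two 89×89 mm posts, 1756 mm tall, stand on the floor with a clear span of 1531 mm between their inner faces. Two horizontal rails of 89×93 mm section span the gap between the posts with their undersides at z = 205 mm and z = 1542 mm, flush with the posts' −y face. 10 pickets, each 88 mm wide, 20 mm thick and 1559 mm tall, are fixed to the +y face of the rails with their bottoms at z = 88 mm, evenly spaced across the span with equal gaps (rounded down to the nearest mm) at the −x end and between each pair — any rounding remainder accumulates at the +x end.

The picture frame is on top of the stool. The fence section is against the stool's +x side, with their −y faces flush.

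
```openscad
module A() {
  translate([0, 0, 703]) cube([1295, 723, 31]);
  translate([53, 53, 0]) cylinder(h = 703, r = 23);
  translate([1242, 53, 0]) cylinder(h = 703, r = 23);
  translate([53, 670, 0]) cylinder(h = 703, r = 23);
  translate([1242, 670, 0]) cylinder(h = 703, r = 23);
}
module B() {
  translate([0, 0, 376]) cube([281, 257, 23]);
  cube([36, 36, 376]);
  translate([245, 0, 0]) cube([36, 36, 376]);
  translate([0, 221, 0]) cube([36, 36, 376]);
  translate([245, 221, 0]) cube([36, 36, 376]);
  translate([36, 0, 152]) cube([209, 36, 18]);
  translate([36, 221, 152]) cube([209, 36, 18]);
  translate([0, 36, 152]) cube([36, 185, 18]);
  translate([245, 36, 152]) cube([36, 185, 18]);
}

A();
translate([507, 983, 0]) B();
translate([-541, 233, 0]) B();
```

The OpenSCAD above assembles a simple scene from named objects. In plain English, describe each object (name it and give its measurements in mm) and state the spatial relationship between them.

A is a table: top 1295 mm (x) × 723 mm (y), 31 mm thick, upper face at z = 734 mm, on four round legs of 46 mm diameter, each leg's bounding box inset 30 mm from the nearest pair of top edges, running from z = 0 to the bottom of the top.

B is a four-legged stool. The seat is a 281×257×23 mm slab whose top surface is at z = 399 mm; four square legs, each 36×36 mm in cross-section, run from the floor (z = 0) to the underside of the seat, each flush with a corner of the seat. Four stretchers, 36 mm wide and 18 mm tall, connect adjacent legs with their undersides at z = 152 mm, each running between the inner faces of the legs it joins and aligned with the legs' outer faces on the other axis.

Two stools sit around the table at the +y, −x sides.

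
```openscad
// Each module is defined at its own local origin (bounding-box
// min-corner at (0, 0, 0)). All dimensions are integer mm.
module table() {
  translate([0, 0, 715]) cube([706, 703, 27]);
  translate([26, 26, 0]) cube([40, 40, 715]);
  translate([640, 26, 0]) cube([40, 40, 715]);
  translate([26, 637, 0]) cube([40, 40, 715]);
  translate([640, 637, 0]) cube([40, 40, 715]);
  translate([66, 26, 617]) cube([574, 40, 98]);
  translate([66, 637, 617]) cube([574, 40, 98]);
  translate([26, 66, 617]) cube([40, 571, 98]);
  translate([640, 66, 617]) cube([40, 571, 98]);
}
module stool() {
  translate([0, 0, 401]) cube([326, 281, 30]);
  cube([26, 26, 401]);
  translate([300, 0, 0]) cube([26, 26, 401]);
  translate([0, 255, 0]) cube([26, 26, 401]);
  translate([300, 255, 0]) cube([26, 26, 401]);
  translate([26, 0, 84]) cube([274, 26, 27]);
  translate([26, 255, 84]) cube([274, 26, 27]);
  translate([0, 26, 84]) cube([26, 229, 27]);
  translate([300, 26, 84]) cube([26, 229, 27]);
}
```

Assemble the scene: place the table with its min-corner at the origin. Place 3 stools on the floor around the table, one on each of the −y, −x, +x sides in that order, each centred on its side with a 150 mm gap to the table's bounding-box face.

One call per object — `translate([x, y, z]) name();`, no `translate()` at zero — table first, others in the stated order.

table();
translate([190, -431, 0]) stool();
translate([-476, 211, 0]) stool();
translate([856, 211, 0]) stool();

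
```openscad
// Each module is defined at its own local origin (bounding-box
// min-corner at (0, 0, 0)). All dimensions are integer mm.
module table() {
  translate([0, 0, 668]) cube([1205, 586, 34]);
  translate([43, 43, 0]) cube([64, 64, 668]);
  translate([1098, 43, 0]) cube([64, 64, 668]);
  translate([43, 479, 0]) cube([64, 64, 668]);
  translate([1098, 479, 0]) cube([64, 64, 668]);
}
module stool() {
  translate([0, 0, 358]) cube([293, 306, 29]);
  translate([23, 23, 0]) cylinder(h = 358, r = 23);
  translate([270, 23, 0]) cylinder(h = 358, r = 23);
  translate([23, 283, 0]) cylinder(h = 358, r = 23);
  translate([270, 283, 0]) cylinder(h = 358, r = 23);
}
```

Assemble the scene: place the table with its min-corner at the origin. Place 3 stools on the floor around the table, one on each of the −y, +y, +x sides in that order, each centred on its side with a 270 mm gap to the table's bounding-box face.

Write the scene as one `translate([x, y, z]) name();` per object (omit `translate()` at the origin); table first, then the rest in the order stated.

table();
translate([456, -576, 0]) stool();
translate([456, 856, 0]) stool();
translate([1475, 140, 0]) stool();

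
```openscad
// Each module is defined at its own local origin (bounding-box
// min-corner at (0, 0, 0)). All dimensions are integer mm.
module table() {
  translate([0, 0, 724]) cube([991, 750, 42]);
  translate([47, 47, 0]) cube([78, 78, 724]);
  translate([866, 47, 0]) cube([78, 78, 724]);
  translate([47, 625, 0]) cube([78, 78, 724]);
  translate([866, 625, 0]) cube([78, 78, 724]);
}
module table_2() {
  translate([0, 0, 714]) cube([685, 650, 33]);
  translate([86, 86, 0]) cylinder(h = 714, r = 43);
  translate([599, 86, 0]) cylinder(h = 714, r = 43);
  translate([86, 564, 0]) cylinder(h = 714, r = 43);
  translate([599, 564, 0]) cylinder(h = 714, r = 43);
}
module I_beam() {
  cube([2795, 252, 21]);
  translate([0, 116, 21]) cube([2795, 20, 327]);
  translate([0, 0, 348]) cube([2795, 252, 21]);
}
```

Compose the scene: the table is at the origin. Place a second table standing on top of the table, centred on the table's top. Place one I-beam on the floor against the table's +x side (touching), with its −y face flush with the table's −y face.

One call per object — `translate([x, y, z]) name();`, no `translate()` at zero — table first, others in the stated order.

table();
translate([153, 50, 766]) table_2();
translate([991, 0, 0]) I_beam();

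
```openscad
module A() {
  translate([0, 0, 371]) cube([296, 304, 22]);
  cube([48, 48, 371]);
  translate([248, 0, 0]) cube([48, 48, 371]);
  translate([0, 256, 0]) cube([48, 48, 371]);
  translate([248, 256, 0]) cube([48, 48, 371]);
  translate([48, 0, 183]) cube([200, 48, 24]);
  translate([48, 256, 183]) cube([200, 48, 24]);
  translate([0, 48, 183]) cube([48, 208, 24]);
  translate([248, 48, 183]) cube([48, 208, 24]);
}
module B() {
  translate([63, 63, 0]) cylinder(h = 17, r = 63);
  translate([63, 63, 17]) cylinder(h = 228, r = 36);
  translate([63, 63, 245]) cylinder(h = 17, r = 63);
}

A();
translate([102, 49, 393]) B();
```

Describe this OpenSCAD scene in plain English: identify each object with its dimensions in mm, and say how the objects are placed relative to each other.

A is a four-legged stool. The seat is 296×304 mm, 22 mm thick, top at z = 393 mm. It stands on four square legs, each 48×48 mm in cross-section, from z = 0 to the seat underside, each flush with a corner of the seat. Four stretchers, 48 mm wide and 24 mm tall, connect adjacent legs with their undersides at z = 183 mm, each running between the inner faces of the legs it joins and aligned with the legs' outer faces on the other axis.

B is a spool: two coaxial disc flanges of radius 63 mm and thickness 17 mm, joined by a core cylinder of radius 36 mm and height 228 mm. The lower flange rests on z = 0 and the three cylinders share a vertical axis.

The spool is on top of the stool.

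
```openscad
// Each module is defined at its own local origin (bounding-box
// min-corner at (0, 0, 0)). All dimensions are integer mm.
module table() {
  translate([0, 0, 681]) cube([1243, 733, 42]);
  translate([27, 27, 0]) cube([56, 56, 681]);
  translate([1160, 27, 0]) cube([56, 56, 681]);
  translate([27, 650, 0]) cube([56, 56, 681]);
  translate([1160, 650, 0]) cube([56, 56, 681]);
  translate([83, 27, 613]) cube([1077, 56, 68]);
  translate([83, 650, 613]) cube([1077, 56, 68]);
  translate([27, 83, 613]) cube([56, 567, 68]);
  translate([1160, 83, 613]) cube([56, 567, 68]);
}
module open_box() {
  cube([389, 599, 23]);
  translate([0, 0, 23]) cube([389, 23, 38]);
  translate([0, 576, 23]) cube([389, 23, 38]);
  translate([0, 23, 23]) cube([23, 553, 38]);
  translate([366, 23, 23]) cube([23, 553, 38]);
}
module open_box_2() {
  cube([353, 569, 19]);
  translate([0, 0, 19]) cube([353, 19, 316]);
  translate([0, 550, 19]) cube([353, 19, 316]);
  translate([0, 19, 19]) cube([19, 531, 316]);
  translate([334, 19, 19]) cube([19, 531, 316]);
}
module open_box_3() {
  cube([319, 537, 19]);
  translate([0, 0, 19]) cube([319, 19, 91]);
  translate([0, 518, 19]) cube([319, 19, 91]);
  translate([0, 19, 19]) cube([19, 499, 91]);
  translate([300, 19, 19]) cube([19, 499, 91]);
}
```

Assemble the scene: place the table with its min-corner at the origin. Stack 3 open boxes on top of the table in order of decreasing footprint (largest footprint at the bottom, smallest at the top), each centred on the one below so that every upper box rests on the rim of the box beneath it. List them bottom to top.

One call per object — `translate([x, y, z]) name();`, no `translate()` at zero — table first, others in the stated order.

table();
translate([427, 67, 723]) open_box();
translate([445, 82, 784]) open_box_2();
translate([462, 98, 1119]) open_box_3();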